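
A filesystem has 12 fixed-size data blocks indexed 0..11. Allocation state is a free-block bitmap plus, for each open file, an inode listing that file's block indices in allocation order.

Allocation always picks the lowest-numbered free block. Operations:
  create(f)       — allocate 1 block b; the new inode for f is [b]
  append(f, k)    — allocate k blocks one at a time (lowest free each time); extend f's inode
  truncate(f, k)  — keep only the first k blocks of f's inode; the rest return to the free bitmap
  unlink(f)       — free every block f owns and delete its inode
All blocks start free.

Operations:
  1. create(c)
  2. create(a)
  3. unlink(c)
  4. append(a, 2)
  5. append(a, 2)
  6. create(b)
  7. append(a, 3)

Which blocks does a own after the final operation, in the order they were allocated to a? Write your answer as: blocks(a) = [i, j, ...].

  1. create(c)  ⇒  F...........  {c→[0]}
  2. create(a)  ⇒  FF..........  {a→[1]; c→[0]}
  3. unlink(c)  ⇒  .F..........  {a→[1]}
  4. append(a, 2)  ⇒  FFF.........  {a→[1, 0, 2]}
  5. append(a, 2)  ⇒  FFFFF.......  {a→[1, 0, 2, 3, 4]}
  6. create(b)  ⇒  FFFFFF......  {a→[1, 0, 2, 3, 4]; b→[5]}
  7. append(a, 3)  ⇒  FFFFFFFFF...  {a→[1, 0, 2, 3, 4, 6, 7, 8]; b→[5]}

blocks(a) = [1, 0, 2, 3, 4, 6, 7, 8]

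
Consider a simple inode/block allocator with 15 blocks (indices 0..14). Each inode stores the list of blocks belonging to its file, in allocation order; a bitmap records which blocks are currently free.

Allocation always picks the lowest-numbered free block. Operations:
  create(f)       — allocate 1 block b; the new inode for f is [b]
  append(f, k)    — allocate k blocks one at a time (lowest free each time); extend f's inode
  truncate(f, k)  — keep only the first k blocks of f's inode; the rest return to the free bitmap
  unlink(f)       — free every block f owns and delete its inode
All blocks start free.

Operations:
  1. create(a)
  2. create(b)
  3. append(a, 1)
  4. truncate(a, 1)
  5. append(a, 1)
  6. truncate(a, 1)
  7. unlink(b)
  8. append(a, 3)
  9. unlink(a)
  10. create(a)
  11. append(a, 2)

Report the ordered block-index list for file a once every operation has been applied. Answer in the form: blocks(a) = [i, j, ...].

blocks(a) = [0, 1, 2]

[1] create(a) — a=0 (map F..............)
[2] create(b) — a=0 b=1 (map FF.............)
[3] append(a, 1) — a=0,2 b=1 (map FFF............)
[4] truncate(a, 1) — a=0 b=1 (map FF.............)
[5] append(a, 1) — a=0,2 b=1 (map FFF............)
[6] truncate(a, 1) — a=0 b=1 (map FF.............)
[7] unlink(b) — a=0 (map F..............)
[8] append(a, 3) — a=0,1,2,3 (map FFFF...........)
[9] unlink(a) —  (map ...............)
[10] create(a) — a=0 (map F..............)
[11] append(a, 2) — a=0,1,2 (map FFF............)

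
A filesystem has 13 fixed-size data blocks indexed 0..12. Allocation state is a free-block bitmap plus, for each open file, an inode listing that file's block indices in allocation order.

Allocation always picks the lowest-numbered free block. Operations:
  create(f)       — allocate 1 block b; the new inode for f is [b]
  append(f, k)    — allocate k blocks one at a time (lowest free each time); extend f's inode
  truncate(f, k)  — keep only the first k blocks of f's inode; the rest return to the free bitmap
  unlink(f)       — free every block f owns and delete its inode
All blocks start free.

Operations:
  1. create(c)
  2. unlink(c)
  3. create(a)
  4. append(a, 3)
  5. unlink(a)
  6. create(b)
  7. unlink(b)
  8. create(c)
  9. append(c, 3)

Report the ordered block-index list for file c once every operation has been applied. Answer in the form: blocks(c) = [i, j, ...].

  1. create(c)  ⇒  F............  {c→[0]}
  2. unlink(c)  ⇒  .............  {}
  3. create(a)  ⇒  F............  {a→[0]}
  4. append(a, 3)  ⇒  FFFF.........  {a→[0, 1, 2, 3]}
  5. unlink(a)  ⇒  .............  {}
  6. create(b)  ⇒  F............  {b→[0]}
  7. unlink(b)  ⇒  .............  {}
  8. create(c)  ⇒  F............  {c→[0]}
  9. append(c, 3)  ⇒  FFFF.........  {c→[0, 1, 2, 3]}

blocks(c) = [0, 1, 2, 3]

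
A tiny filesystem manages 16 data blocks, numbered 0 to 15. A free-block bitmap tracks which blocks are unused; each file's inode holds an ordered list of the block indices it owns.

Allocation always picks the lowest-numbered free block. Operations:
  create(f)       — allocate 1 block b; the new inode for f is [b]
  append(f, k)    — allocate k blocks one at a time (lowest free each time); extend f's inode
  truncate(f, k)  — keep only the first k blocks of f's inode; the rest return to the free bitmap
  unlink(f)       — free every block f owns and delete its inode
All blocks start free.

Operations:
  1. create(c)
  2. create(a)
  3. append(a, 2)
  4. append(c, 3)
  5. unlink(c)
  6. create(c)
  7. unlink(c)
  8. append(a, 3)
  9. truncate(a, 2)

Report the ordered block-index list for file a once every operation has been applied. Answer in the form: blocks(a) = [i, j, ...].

after create(c) → c:[0]  free=[F...............]
after create(a) → a:[1], c:[0]  free=[FF..............]
after append(a, 2) → a:[1, 2, 3], c:[0]  free=[FFFF............]
after append(c, 3) → a:[1, 2, 3], c:[0, 4, 5, 6]  free=[FFFFFFF.........]
after unlink(c) → a:[1, 2, 3]  free=[.FFF............]
after create(c) → a:[1, 2, 3], c:[0]  free=[FFFF............]
after unlink(c) → a:[1, 2, 3]  free=[.FFF............]
after append(a, 3) → a:[1, 2, 3, 0, 4, 5]  free=[FFFFFF..........]
after truncate(a, 2) → a:[1, 2]  free=[.FF.............]

blocks(a) = [1, 2]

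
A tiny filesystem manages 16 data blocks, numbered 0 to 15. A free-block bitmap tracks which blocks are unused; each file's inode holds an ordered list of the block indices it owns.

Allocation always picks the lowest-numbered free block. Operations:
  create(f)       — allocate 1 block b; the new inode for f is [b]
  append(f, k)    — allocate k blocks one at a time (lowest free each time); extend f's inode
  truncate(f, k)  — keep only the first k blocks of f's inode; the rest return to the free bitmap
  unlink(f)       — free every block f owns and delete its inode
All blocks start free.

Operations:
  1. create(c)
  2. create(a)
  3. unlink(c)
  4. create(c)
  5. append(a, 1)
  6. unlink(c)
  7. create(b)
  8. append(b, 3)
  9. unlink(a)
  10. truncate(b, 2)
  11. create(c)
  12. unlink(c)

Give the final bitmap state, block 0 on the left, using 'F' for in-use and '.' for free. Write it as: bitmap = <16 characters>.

create(c): bitmap=F............... | c=[0]
create(a): bitmap=FF.............. | a=[1] c=[0]
unlink(c): bitmap=.F.............. | a=[1]
create(c): bitmap=FF.............. | a=[1] c=[0]
append(a, 1): bitmap=FFF............. | a=[1, 2] c=[0]
unlink(c): bitmap=.FF............. | a=[1, 2]
create(b): bitmap=FFF............. | a=[1, 2] b=[0]
append(b, 3): bitmap=FFFFFF.......... | a=[1, 2] b=[0, 3, 4, 5]
unlink(a): bitmap=F..FFF.......... | b=[0, 3, 4, 5]
truncate(b, 2): bitmap=F..F............ | b=[0, 3]
create(c): bitmap=FF.F............ | b=[0, 3] c=[1]
unlink(c): bitmap=F..F............ | b=[0, 3]

bitmap = F..F............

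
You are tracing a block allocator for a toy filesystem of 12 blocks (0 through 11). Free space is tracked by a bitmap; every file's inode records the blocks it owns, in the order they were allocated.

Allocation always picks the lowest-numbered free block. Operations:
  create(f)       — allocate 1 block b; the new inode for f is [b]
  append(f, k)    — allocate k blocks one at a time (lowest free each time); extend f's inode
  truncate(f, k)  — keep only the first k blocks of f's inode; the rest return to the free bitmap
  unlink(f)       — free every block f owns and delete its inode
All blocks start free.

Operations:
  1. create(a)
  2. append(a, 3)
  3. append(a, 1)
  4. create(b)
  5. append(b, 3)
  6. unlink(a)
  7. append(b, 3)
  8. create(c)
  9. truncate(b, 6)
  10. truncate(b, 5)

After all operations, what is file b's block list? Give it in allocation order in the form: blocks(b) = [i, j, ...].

after create(a) → a:[0]  free=[F...........]
after append(a, 3) → a:[0, 1, 2, 3]  free=[FFFF........]
after append(a, 1) → a:[0, 1, 2, 3, 4]  free=[FFFFF.......]
after create(b) → a:[0, 1, 2, 3, 4], b:[5]  free=[FFFFFF......]
after append(b, 3) → a:[0, 1, 2, 3, 4], b:[5, 6, 7, 8]  free=[FFFFFFFFF...]
after unlink(a) → b:[5, 6, 7, 8]  free=[.....FFFF...]
after append(b, 3) → b:[5, 6, 7, 8, 0, 1, 2]  free=[FFF..FFFF...]
after create(c) → b:[5, 6, 7, 8, 0, 1, 2], c:[3]  free=[FFFF.FFFF...]
after truncate(b, 6) → b:[5, 6, 7, 8, 0, 1], c:[3]  free=[FF.F.FFFF...]
after truncate(b, 5) → b:[5, 6, 7, 8, 0], c:[3]  free=[F..F.FFFF...]

blocks(b) = [5, 6, 7, 8, 0]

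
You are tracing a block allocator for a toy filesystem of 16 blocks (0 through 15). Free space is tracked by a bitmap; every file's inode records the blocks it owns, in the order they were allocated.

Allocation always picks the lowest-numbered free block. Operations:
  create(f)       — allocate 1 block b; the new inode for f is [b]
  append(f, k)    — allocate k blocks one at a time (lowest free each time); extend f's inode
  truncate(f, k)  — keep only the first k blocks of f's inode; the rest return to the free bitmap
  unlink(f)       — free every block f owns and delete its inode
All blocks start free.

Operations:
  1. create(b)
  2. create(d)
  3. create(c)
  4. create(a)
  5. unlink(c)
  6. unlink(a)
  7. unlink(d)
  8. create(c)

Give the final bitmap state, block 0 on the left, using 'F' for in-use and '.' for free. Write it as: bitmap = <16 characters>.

after create(b) → b:[0]  free=[F...............]
after create(d) → b:[0], d:[1]  free=[FF..............]
after create(c) → b:[0], c:[2], d:[1]  free=[FFF.............]
after create(a) → a:[3], b:[0], c:[2], d:[1]  free=[FFFF............]
after unlink(c) → a:[3], b:[0], d:[1]  free=[FF.F............]
after unlink(a) → b:[0], d:[1]  free=[FF..............]
after unlink(d) → b:[0]  free=[F...............]
after create(c) → b:[0], c:[1]  free=[FF..............]

bitmap = FF..............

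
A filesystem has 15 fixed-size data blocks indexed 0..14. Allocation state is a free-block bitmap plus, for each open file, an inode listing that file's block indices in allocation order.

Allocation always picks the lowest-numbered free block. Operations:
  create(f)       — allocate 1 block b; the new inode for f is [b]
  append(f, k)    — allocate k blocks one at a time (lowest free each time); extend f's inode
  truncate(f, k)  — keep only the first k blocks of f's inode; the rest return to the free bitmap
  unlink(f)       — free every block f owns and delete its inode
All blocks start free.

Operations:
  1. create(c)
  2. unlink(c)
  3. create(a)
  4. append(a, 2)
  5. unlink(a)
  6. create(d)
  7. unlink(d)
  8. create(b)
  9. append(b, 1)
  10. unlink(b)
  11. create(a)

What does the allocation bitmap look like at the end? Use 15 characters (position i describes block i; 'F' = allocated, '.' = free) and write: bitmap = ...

[1] create(c) — c=0 (map F..............)
[2] unlink(c) —  (map ...............)
[3] create(a) — a=0 (map F..............)
[4] append(a, 2) — a=0,1,2 (map FFF............)
[5] unlink(a) —  (map ...............)
[6] create(d) — d=0 (map F..............)
[7] unlink(d) —  (map ...............)
[8] create(b) — b=0 (map F..............)
[9] append(b, 1) — b=0,1 (map FF.............)
[10] unlink(b) —  (map ...............)
[11] create(a) — a=0 (map F..............)

bitmap = F..............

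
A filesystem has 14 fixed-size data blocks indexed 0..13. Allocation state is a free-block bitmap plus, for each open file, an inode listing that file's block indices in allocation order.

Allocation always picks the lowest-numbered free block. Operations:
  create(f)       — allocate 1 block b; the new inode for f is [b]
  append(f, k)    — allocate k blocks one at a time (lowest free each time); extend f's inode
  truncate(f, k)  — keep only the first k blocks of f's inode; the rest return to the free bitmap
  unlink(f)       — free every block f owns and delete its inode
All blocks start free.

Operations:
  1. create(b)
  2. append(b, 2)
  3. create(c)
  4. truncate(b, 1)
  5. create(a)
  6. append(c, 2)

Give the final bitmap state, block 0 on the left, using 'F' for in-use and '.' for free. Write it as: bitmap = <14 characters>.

[1] create(b) — b=0 (map F.............)
[2] append(b, 2) — b=0,1,2 (map FFF...........)
[3] create(c) — b=0,1,2 c=3 (map FFFF..........)
[4] truncate(b, 1) — b=0 c=3 (map F..F..........)
[5] create(a) — a=1 b=0 c=3 (map FF.F..........)
[6] append(c, 2) — a=1 b=0 c=3,2,4 (map FFFFF.........)

bitmap = FFFFF.........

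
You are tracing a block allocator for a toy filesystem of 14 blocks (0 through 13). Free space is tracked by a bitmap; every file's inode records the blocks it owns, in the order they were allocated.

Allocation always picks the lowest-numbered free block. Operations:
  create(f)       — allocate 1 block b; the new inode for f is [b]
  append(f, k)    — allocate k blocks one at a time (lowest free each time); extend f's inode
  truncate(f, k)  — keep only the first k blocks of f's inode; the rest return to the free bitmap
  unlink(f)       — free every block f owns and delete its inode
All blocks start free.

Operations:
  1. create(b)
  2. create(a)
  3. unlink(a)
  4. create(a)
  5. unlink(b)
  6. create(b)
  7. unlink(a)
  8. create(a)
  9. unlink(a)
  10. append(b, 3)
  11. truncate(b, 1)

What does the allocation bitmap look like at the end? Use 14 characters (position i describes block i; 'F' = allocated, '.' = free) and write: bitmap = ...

  1. create(b)  ⇒  F.............  {b→[0]}
  2. create(a)  ⇒  FF............  {a→[1]; b→[0]}
  3. unlink(a)  ⇒  F.............  {b→[0]}
  4. create(a)  ⇒  FF............  {a→[1]; b→[0]}
  5. unlink(b)  ⇒  .F............  {a→[1]}
  6. create(b)  ⇒  FF............  {a→[1]; b→[0]}
  7. unlink(a)  ⇒  F.............  {b→[0]}
  8. create(a)  ⇒  FF............  {a→[1]; b→[0]}
  9. unlink(a)  ⇒  F.............  {b→[0]}
  10. append(b, 3)  ⇒  FFFF..........  {b→[0, 1, 2, 3]}
  11. truncate(b, 1)  ⇒  F.............  {b→[0]}

bitmap = F.............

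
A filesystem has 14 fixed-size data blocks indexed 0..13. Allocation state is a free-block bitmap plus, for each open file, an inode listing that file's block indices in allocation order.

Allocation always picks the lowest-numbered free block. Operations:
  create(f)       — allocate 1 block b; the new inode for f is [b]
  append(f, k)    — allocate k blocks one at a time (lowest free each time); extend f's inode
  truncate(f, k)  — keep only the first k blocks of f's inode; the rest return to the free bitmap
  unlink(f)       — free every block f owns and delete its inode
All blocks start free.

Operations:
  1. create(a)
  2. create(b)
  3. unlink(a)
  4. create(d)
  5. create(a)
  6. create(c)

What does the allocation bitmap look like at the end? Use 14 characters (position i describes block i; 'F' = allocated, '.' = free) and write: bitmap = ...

bitmap = FFFF..........

  1. create(a)  ⇒  F.............  {a→[0]}
  2. create(b)  ⇒  FF............  {a→[0]; b→[1]}
  3. unlink(a)  ⇒  .F............  {b→[1]}
  4. create(d)  ⇒  FF............  {b→[1]; d→[0]}
  5. create(a)  ⇒  FFF...........  {a→[2]; b→[1]; d→[0]}
  6. create(c)  ⇒  FFFF..........  {a→[2]; b→[1]; c→[3]; d→[0]}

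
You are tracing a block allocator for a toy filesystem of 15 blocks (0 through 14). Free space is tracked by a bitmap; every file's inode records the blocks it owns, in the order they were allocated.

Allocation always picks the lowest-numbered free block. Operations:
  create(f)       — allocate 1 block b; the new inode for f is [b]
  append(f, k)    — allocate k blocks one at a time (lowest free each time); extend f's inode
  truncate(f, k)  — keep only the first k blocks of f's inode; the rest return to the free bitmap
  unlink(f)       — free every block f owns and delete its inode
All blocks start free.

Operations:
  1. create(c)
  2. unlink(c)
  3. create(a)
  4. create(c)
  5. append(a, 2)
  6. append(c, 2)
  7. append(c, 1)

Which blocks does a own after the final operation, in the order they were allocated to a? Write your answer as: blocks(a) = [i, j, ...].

blocks(a) = [0, 2, 3]

  1. create(c)  ⇒  F..............  {c→[0]}
  2. unlink(c)  ⇒  ...............  {}
  3. create(a)  ⇒  F..............  {a→[0]}
  4. create(c)  ⇒  FF.............  {a→[0]; c→[1]}
  5. append(a, 2)  ⇒  FFFF...........  {a→[0, 2, 3]; c→[1]}
  6. append(c, 2)  ⇒  FFFFFF.........  {a→[0, 2, 3]; c→[1, 4, 5]}
  7. append(c, 1)  ⇒  FFFFFFF........  {a→[0, 2, 3]; c→[1, 4, 5, 6]}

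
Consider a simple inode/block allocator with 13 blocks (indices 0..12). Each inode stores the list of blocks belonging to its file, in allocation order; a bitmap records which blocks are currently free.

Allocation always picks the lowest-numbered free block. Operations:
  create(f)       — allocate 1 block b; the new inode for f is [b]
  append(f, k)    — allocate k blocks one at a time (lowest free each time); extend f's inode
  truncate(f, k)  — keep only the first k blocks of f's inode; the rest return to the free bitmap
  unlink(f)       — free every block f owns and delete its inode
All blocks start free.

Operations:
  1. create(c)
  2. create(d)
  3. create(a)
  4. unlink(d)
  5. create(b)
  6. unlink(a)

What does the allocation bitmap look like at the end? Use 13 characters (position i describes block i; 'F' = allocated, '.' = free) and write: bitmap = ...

[1] create(c) — c=0 (map F............)
[2] create(d) — c=0 d=1 (map FF...........)
[3] create(a) — a=2 c=0 d=1 (map FFF..........)
[4] unlink(d) — a=2 c=0 (map F.F..........)
[5] create(b) — a=2 b=1 c=0 (map FFF..........)
[6] unlink(a) — b=1 c=0 (map FF...........)

bitmap = FF...........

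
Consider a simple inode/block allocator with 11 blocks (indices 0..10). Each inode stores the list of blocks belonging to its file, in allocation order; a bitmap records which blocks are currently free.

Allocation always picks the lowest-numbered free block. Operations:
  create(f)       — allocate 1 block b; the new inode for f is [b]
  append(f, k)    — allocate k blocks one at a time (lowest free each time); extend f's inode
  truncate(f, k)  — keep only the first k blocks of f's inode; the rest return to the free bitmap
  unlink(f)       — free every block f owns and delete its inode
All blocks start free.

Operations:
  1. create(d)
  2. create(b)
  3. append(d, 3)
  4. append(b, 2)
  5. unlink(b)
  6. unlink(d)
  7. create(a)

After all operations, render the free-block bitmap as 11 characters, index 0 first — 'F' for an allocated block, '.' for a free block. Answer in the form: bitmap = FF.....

bitmap = F..........

  1. create(d)  ⇒  F..........  {d→[0]}
  2. create(b)  ⇒  FF.........  {b→[1]; d→[0]}
  3. append(d, 3)  ⇒  FFFFF......  {b→[1]; d→[0, 2, 3, 4]}
  4. append(b, 2)  ⇒  FFFFFFF....  {b→[1, 5, 6]; d→[0, 2, 3, 4]}
  5. unlink(b)  ⇒  F.FFF......  {d→[0, 2, 3, 4]}
  6. unlink(d)  ⇒  ...........  {}
  7. create(a)  ⇒  F..........  {a→[0]}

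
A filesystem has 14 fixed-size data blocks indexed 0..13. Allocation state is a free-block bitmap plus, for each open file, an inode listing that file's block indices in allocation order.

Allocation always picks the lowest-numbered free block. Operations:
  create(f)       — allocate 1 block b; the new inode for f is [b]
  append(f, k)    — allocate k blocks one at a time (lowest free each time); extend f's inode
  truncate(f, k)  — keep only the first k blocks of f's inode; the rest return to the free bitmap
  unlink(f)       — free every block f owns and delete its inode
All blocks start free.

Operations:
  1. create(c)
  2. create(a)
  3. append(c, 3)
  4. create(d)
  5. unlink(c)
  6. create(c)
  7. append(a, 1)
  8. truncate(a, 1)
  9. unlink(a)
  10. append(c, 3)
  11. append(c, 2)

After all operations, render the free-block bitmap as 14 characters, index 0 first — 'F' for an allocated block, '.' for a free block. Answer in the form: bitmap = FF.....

[1] create(c) — c=0 (map F.............)
[2] create(a) — a=1 c=0 (map FF............)
[3] append(c, 3) — a=1 c=0,2,3,4 (map FFFFF.........)
[4] create(d) — a=1 c=0,2,3,4 d=5 (map FFFFFF........)
[5] unlink(c) — a=1 d=5 (map .F...F........)
[6] create(c) — a=1 c=0 d=5 (map FF...F........)
[7] append(a, 1) — a=1,2 c=0 d=5 (map FFF..F........)
[8] truncate(a, 1) — a=1 c=0 d=5 (map FF...F........)
[9] unlink(a) — c=0 d=5 (map F....F........)
[10] append(c, 3) — c=0,1,2,3 d=5 (map FFFF.F........)
[11] append(c, 2) — c=0,1,2,3,4,6 d=5 (map FFFFFFF.......)

bitmap = FFFFFFF.......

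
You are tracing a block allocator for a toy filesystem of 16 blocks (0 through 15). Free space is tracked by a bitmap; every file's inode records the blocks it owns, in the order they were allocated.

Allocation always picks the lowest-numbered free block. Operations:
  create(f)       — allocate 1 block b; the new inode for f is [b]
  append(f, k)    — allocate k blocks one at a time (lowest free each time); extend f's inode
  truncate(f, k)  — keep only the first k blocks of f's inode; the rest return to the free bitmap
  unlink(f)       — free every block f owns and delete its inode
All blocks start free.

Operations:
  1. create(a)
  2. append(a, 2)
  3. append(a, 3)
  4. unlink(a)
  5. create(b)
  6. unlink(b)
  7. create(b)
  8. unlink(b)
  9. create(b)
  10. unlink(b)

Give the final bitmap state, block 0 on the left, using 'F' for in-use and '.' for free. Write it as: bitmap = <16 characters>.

bitmap = ................

  1. create(a)  ⇒  F...............  {a→[0]}
  2. append(a, 2)  ⇒  FFF.............  {a→[0, 1, 2]}
  3. append(a, 3)  ⇒  FFFFFF..........  {a→[0, 1, 2, 3, 4, 5]}
  4. unlink(a)  ⇒  ................  {}
  5. create(b)  ⇒  F...............  {b→[0]}
  6. unlink(b)  ⇒  ................  {}
  7. create(b)  ⇒  F...............  {b→[0]}
  8. unlink(b)  ⇒  ................  {}
  9. create(b)  ⇒  F...............  {b→[0]}
  10. unlink(b)  ⇒  ................  {}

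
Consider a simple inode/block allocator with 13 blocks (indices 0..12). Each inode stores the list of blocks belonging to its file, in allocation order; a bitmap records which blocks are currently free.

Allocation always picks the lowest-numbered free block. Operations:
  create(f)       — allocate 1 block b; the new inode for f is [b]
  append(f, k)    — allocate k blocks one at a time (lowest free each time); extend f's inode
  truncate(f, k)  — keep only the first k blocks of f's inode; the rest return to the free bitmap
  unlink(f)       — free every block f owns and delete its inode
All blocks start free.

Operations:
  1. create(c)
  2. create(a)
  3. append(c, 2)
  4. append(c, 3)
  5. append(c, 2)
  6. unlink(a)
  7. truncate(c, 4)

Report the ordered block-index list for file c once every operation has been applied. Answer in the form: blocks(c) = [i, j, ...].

after create(c) → c:[0]  free=[F............]
after create(a) → a:[1], c:[0]  free=[FF...........]
after append(c, 2) → a:[1], c:[0, 2, 3]  free=[FFFF.........]
after append(c, 3) → a:[1], c:[0, 2, 3, 4, 5, 6]  free=[FFFFFFF......]
after append(c, 2) → a:[1], c:[0, 2, 3, 4, 5, 6, 7, 8]  free=[FFFFFFFFF....]
after unlink(a) → c:[0, 2, 3, 4, 5, 6, 7, 8]  free=[F.FFFFFFF....]
after truncate(c, 4) → c:[0, 2, 3, 4]  free=[F.FFF........]

blocks(c) = [0, 2, 3, 4]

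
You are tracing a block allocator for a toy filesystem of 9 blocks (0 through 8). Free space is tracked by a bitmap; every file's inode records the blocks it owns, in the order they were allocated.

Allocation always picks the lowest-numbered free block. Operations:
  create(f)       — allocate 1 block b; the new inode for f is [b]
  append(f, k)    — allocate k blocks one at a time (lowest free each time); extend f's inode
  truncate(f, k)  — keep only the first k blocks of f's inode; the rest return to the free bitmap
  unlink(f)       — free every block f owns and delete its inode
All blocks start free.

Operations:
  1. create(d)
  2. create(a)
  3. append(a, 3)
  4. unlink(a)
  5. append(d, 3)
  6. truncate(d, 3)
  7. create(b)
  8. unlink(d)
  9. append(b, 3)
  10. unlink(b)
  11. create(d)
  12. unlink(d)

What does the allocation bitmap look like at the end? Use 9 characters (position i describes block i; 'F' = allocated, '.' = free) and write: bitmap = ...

bitmap = .........

after create(d) → d:[0]  free=[F........]
after create(a) → a:[1], d:[0]  free=[FF.......]
after append(a, 3) → a:[1, 2, 3, 4], d:[0]  free=[FFFFF....]
after unlink(a) → d:[0]  free=[F........]
after append(d, 3) → d:[0, 1, 2, 3]  free=[FFFF.....]
after truncate(d, 3) → d:[0, 1, 2]  free=[FFF......]
after create(b) → b:[3], d:[0, 1, 2]  free=[FFFF.....]
after unlink(d) → b:[3]  free=[...F.....]
after append(b, 3) → b:[3, 0, 1, 2]  free=[FFFF.....]
after unlink(b) →   free=[.........]
after create(d) → d:[0]  free=[F........]
after unlink(d) →   free=[.........]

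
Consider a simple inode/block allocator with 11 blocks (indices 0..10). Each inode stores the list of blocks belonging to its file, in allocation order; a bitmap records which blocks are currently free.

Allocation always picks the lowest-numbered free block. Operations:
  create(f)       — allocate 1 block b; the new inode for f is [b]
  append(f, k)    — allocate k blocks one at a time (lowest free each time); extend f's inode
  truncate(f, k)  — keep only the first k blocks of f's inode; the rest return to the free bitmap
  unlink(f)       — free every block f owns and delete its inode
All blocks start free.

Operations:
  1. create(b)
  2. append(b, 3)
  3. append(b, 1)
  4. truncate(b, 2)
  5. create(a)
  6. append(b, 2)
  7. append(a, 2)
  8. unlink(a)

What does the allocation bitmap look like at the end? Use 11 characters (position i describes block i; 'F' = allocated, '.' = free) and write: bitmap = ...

bitmap = FF.FF......

  1. create(b)  ⇒  F..........  {b→[0]}
  2. append(b, 3)  ⇒  FFFF.......  {b→[0, 1, 2, 3]}
  3. append(b, 1)  ⇒  FFFFF......  {b→[0, 1, 2, 3, 4]}
  4. truncate(b, 2)  ⇒  FF.........  {b→[0, 1]}
  5. create(a)  ⇒  FFF........  {a→[2]; b→[0, 1]}
  6. append(b, 2)  ⇒  FFFFF......  {a→[2]; b→[0, 1, 3, 4]}
  7. append(a, 2)  ⇒  FFFFFFF....  {a→[2, 5, 6]; b→[0, 1, 3, 4]}
  8. unlink(a)  ⇒  FF.FF......  {b→[0, 1, 3, 4]}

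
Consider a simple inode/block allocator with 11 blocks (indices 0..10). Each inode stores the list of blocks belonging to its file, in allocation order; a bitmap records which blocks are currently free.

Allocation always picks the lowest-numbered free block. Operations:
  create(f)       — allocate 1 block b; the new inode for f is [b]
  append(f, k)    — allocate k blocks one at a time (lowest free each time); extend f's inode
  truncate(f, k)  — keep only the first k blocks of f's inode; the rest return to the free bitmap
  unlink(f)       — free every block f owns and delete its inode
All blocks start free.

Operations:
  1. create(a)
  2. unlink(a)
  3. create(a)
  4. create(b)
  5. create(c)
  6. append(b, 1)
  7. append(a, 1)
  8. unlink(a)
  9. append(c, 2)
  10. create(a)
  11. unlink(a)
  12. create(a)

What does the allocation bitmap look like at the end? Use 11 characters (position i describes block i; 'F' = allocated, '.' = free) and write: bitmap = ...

bitmap = FFFFFF.....

create(a): bitmap=F.......... | a=[0]
unlink(a): bitmap=........... | 
create(a): bitmap=F.......... | a=[0]
create(b): bitmap=FF......... | a=[0] b=[1]
create(c): bitmap=FFF........ | a=[0] b=[1] c=[2]
append(b, 1): bitmap=FFFF....... | a=[0] b=[1, 3] c=[2]
append(a, 1): bitmap=FFFFF...... | a=[0, 4] b=[1, 3] c=[2]
unlink(a): bitmap=.FFF....... | b=[1, 3] c=[2]
append(c, 2): bitmap=FFFFF...... | b=[1, 3] c=[2, 0, 4]
create(a): bitmap=FFFFFF..... | a=[5] b=[1, 3] c=[2, 0, 4]
unlink(a): bitmap=FFFFF...... | b=[1, 3] c=[2, 0, 4]
create(a): bitmap=FFFFFF..... | a=[5] b=[1, 3] c=[2, 0, 4]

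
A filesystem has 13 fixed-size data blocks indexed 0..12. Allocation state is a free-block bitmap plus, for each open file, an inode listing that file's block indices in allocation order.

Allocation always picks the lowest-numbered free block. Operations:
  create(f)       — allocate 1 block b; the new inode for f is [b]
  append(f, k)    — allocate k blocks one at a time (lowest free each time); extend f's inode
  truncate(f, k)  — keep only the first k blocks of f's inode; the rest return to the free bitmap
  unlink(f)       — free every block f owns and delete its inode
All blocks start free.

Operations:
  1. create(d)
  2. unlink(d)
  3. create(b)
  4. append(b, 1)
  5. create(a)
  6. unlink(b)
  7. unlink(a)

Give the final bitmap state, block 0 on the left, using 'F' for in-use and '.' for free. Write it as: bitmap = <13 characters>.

  1. create(d)  ⇒  F............  {d→[0]}
  2. unlink(d)  ⇒  .............  {}
  3. create(b)  ⇒  F............  {b→[0]}
  4. append(b, 1)  ⇒  FF...........  {b→[0, 1]}
  5. create(a)  ⇒  FFF..........  {a→[2]; b→[0, 1]}
  6. unlink(b)  ⇒  ..F..........  {a→[2]}
  7. unlink(a)  ⇒  .............  {}

bitmap = .............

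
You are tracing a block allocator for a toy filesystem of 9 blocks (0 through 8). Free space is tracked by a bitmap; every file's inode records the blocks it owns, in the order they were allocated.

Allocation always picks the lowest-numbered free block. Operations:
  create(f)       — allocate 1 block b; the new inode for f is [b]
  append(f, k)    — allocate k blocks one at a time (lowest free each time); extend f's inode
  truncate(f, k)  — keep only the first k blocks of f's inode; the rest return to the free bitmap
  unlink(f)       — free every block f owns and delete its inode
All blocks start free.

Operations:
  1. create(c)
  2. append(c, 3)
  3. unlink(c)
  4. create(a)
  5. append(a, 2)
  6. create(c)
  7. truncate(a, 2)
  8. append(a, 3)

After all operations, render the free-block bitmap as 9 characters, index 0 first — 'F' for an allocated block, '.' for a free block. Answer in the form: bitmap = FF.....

bitmap = FFFFFF...

after create(c) → c:[0]  free=[F........]
after append(c, 3) → c:[0, 1, 2, 3]  free=[FFFF.....]
after unlink(c) →   free=[.........]
after create(a) → a:[0]  free=[F........]
after append(a, 2) → a:[0, 1, 2]  free=[FFF......]
after create(c) → a:[0, 1, 2], c:[3]  free=[FFFF.....]
after truncate(a, 2) → a:[0, 1], c:[3]  free=[FF.F.....]
after append(a, 3) → a:[0, 1, 2, 4, 5], c:[3]  free=[FFFFFF...]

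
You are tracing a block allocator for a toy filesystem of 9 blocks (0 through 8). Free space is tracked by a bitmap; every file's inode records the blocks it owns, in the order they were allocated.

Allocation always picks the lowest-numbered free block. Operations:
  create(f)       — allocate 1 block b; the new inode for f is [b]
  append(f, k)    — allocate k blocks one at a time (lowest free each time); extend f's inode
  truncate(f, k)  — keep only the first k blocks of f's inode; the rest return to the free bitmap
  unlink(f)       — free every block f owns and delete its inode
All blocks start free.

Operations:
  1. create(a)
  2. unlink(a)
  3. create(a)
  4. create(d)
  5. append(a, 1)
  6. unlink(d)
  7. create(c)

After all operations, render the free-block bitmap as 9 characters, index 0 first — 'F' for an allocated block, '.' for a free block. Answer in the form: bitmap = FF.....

[1] create(a) — a=0 (map F........)
[2] unlink(a) —  (map .........)
[3] create(a) — a=0 (map F........)
[4] create(d) — a=0 d=1 (map FF.......)
[5] append(a, 1) — a=0,2 d=1 (map FFF......)
[6] unlink(d) — a=0,2 (map F.F......)
[7] create(c) — a=0,2 c=1 (map FFF......)

bitmap = FFF......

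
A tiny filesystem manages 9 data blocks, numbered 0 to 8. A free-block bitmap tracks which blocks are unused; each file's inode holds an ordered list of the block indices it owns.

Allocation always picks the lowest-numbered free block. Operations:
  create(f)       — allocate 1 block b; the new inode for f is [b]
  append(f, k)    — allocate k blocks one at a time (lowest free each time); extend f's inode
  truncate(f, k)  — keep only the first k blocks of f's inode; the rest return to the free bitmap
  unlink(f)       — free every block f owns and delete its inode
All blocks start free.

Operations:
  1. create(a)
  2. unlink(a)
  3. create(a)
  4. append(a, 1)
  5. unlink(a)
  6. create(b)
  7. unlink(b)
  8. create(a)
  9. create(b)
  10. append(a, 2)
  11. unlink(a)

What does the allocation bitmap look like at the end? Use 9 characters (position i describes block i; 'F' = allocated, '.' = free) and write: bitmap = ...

bitmap = .F.......

[1] create(a) — a=0 (map F........)
[2] unlink(a) —  (map .........)
[3] create(a) — a=0 (map F........)
[4] append(a, 1) — a=0,1 (map FF.......)
[5] unlink(a) —  (map .........)
[6] create(b) — b=0 (map F........)
[7] unlink(b) —  (map .........)
[8] create(a) — a=0 (map F........)
[9] create(b) — a=0 b=1 (map FF.......)
[10] append(a, 2) — a=0,2,3 b=1 (map FFFF.....)
[11] unlink(a) — b=1 (map .F.......)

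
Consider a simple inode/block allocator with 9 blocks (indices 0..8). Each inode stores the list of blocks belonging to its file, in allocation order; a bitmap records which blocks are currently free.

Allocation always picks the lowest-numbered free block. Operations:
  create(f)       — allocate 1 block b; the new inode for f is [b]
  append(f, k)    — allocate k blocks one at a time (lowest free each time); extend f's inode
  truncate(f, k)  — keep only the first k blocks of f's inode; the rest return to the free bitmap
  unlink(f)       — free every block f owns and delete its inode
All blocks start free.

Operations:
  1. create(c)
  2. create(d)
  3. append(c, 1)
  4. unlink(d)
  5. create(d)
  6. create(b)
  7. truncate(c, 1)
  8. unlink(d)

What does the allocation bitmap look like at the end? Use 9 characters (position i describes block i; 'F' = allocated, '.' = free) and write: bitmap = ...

after create(c) → c:[0]  free=[F........]
after create(d) → c:[0], d:[1]  free=[FF.......]
after append(c, 1) → c:[0, 2], d:[1]  free=[FFF......]
after unlink(d) → c:[0, 2]  free=[F.F......]
after create(d) → c:[0, 2], d:[1]  free=[FFF......]
after create(b) → b:[3], c:[0, 2], d:[1]  free=[FFFF.....]
after truncate(c, 1) → b:[3], c:[0], d:[1]  free=[FF.F.....]
after unlink(d) → b:[3], c:[0]  free=[F..F.....]

bitmap = F..F.....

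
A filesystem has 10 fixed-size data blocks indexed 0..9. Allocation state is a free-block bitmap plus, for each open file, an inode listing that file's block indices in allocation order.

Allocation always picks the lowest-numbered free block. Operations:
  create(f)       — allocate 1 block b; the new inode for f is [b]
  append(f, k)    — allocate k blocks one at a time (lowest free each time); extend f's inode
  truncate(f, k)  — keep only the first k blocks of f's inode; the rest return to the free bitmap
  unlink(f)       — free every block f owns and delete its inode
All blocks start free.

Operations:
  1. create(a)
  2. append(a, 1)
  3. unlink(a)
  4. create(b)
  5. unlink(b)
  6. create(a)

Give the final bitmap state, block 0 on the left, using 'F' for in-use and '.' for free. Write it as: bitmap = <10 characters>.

after create(a) → a:[0]  free=[F.........]
after append(a, 1) → a:[0, 1]  free=[FF........]
after unlink(a) →   free=[..........]
after create(b) → b:[0]  free=[F.........]
after unlink(b) →   free=[..........]
after create(a) → a:[0]  free=[F.........]

bitmap = F.........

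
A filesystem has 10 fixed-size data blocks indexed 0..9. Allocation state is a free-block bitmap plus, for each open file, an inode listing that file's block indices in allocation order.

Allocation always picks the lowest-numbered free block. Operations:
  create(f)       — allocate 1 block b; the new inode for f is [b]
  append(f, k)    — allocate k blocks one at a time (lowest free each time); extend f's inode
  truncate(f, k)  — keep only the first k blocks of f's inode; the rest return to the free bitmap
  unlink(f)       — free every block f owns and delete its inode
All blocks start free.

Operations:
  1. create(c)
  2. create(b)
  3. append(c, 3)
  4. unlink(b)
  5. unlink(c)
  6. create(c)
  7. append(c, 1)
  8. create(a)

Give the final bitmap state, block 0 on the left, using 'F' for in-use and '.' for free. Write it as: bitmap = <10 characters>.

bitmap = FFF.......

[1] create(c) — c=0 (map F.........)
[2] create(b) — b=1 c=0 (map FF........)
[3] append(c, 3) — b=1 c=0,2,3,4 (map FFFFF.....)
[4] unlink(b) — c=0,2,3,4 (map F.FFF.....)
[5] unlink(c) —  (map ..........)
[6] create(c) — c=0 (map F.........)
[7] append(c, 1) — c=0,1 (map FF........)
[8] create(a) — a=2 c=0,1 (map FFF.......)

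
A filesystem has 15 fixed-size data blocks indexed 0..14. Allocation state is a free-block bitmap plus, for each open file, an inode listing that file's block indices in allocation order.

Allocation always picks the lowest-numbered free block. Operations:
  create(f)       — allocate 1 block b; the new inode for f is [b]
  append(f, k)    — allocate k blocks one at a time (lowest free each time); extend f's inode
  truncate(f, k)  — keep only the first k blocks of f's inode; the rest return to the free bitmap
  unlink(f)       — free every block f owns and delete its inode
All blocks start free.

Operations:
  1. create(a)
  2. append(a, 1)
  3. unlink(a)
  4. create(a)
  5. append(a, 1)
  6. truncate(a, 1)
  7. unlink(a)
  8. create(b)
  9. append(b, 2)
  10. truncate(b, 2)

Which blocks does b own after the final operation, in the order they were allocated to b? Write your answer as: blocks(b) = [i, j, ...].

blocks(b) = [0, 1]

[1] create(a) — a=0 (map F..............)
[2] append(a, 1) — a=0,1 (map FF.............)
[3] unlink(a) —  (map ...............)
[4] create(a) — a=0 (map F..............)
[5] append(a, 1) — a=0,1 (map FF.............)
[6] truncate(a, 1) — a=0 (map F..............)
[7] unlink(a) —  (map ...............)
[8] create(b) — b=0 (map F..............)
[9] append(b, 2) — b=0,1,2 (map FFF............)
[10] truncate(b, 2) — b=0,1 (map FF.............)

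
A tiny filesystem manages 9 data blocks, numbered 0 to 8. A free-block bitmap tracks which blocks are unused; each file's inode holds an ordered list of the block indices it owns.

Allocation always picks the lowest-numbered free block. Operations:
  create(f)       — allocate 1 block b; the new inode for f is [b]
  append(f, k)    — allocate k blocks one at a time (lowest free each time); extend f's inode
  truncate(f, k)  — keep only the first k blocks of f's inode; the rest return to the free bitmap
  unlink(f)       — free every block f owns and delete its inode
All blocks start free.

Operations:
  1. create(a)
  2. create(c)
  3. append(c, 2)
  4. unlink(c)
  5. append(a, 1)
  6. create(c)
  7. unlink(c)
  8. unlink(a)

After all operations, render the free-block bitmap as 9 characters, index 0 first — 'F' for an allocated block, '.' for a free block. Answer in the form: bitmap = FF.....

create(a): bitmap=F........ | a=[0]
create(c): bitmap=FF....... | a=[0] c=[1]
append(c, 2): bitmap=FFFF..... | a=[0] c=[1, 2, 3]
unlink(c): bitmap=F........ | a=[0]
append(a, 1): bitmap=FF....... | a=[0, 1]
create(c): bitmap=FFF...... | a=[0, 1] c=[2]
unlink(c): bitmap=FF....... | a=[0, 1]
unlink(a): bitmap=......... | 

bitmap = .........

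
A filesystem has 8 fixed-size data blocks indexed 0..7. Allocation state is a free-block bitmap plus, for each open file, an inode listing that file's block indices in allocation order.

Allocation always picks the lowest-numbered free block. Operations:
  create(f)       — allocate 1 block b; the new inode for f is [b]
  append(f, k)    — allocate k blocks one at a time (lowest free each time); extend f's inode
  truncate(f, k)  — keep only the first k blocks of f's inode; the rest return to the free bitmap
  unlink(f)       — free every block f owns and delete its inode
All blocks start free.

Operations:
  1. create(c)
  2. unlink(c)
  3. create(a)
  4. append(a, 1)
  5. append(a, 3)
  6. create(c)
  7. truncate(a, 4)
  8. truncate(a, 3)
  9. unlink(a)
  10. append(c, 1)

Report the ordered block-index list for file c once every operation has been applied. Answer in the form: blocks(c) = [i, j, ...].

blocks(c) = [5, 0]

[1] create(c) — c=0 (map F.......)
[2] unlink(c) —  (map ........)
[3] create(a) — a=0 (map F.......)
[4] append(a, 1) — a=0,1 (map FF......)
[5] append(a, 3) — a=0,1,2,3,4 (map FFFFF...)
[6] create(c) — a=0,1,2,3,4 c=5 (map FFFFFF..)
[7] truncate(a, 4) — a=0,1,2,3 c=5 (map FFFF.F..)
[8] truncate(a, 3) — a=0,1,2 c=5 (map FFF..F..)
[9] unlink(a) — c=5 (map .....F..)
[10] append(c, 1) — c=5,0 (map F....F..)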